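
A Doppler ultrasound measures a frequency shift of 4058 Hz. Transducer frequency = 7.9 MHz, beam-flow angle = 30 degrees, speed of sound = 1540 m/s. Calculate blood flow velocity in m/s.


v = fd * c / (2 * f0 * cos(theta))
v = 4058 * 1540 / (2 * 7.9000e+06 * cos(30))
v = 0.4567 m/s


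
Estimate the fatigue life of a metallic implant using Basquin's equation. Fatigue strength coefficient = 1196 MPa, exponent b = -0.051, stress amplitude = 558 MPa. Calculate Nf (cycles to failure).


sigma_a = sigma_f' * (2Nf)^b
2Nf = (sigma_a/sigma_f')^(1/b)
2Nf = (558/1196)^(1/-0.051)
2Nf = 3105257.8
Nf = 1.5526e+06


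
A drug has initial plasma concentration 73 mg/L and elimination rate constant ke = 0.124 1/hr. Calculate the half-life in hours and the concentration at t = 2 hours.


t_half = ln(2) / ke = 0.693147 / 0.124 = 5.59 hr
C(t) = C0 * exp(-ke*t) = 73 * exp(-0.124*2)
C(2) = 56.97 mg/L


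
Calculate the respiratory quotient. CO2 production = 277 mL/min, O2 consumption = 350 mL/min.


RQ = VCO2 / VO2
RQ = 277 / 350
RQ = 0.7914


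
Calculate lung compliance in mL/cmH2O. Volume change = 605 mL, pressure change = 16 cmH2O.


C = dV / dP
C = 605 / 16
C = 37.81 mL/cmH2O


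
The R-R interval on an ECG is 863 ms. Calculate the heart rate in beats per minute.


HR = 60 / RR_interval(s)
RR = 863 ms = 0.863 s
HR = 60 / 0.863 = 69.52 bpm


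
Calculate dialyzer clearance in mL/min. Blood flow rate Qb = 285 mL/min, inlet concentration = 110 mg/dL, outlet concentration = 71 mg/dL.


K = Qb * (Cb_in - Cb_out) / Cb_in
K = 285 * (110 - 71) / 110
K = 101 mL/min


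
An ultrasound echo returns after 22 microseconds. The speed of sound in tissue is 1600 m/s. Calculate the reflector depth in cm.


depth = c * t / 2
t = 22 us = 2.2000e-05 s
depth = 1600 * 2.2000e-05 / 2
depth = 0.0176 m = 1.76 cm


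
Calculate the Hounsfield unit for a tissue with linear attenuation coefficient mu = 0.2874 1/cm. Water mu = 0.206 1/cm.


HU = ((mu_tissue - mu_water) / mu_water) * 1000
HU = ((0.2874 - 0.206) / 0.206) * 1000
HU = 395.1


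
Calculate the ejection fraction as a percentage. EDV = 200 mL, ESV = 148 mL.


SV = EDV - ESV = 200 - 148 = 52 mL
EF = SV/EDV * 100 = 52/200 * 100
EF = 26%


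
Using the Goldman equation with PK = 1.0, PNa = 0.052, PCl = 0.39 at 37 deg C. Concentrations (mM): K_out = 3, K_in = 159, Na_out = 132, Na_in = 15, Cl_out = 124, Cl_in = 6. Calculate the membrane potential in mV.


Vm = (RT/F)*ln((PK*Ko + PNa*Nao + PCl*Cli)/(PK*Ki + PNa*Nai + PCl*Clo))
Numer = 12.204, Denom = 208.14
Vm = -75.8 mV


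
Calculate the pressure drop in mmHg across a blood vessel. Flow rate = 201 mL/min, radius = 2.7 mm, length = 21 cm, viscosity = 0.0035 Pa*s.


dP = 8*mu*L*Q / (pi*r^4)
Q = 201 mL/min = 3.35e-06 m^3/s
dP = 117.982 Pa = 117.982 / 133.322 mmHg = 0.8849 mmHg


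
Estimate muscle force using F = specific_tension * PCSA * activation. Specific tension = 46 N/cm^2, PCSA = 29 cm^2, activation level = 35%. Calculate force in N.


F = sigma * PCSA * activation
F = 46 * 29 * 0.35
F = 466.9 N


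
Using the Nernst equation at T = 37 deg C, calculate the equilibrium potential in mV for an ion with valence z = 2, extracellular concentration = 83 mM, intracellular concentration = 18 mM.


E = (RT/(zF)) * ln(C_out/C_in)
T = 37 + 273.15 = 310.15 K
E = (8.314 * 310.15 / (2 * 96485)) * ln(83/18)
E = 20.42 mV


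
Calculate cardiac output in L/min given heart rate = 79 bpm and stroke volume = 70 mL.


CO = HR * SV
CO = 79 * 70 / 1000
CO = 5.53 L/min


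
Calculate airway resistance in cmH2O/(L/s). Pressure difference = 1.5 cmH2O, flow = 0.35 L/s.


R = dP / flow
R = 1.5 / 0.35
R = 4.286 cmH2O/(L/s)


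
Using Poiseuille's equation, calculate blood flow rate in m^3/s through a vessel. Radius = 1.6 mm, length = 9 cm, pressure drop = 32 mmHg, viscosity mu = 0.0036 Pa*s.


Q = pi*r^4*dP / (8*mu*L)
r = 0.0016 m, L = 0.09 m
dP = 32 mmHg = 4266.304 Pa
Q = 3.3888e-05 m^3/s


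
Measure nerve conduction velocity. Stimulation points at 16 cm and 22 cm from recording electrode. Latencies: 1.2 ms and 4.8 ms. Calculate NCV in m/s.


Distance = (22 - 16) / 100 = 0.06 m
dt = (4.8 - 1.2) / 1000 = 0.0036 s
NCV = dist / dt = 16.67 m/s


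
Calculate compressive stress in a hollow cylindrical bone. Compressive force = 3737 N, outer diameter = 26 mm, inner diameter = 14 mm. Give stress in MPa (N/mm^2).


A = pi*(r_o^2 - r_i^2)
r_o = 13 mm, r_i = 7 mm
A = 376.991 mm^2
sigma = F/A = 3737 / 376.991
sigma = 9.913 MPa


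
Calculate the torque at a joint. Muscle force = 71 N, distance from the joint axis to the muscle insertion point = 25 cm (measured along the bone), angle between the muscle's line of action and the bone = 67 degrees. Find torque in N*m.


Torque = F * d * sin(theta)   (moment arm = d*sin(theta))
d = 25 cm = 0.25 m
Torque = 71 * 0.25 * sin(67)
Torque = 16.34 N*m


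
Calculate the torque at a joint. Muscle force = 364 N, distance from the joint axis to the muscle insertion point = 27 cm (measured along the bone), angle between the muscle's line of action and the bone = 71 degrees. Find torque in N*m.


Torque = F * d * sin(theta)   (moment arm = d*sin(theta))
d = 27 cm = 0.27 m
Torque = 364 * 0.27 * sin(71)
Torque = 92.93 N*m


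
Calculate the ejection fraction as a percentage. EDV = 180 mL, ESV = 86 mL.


SV = EDV - ESV = 180 - 86 = 94 mL
EF = SV/EDV * 100 = 94/180 * 100
EF = 52.22%


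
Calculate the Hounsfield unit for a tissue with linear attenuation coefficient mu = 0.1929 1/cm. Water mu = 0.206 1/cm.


HU = ((mu_tissue - mu_water) / mu_water) * 1000
HU = ((0.1929 - 0.206) / 0.206) * 1000
HU = -63.59


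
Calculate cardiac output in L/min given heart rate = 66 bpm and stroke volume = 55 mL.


CO = HR * SV
CO = 66 * 55 / 1000
CO = 3.63 L/min


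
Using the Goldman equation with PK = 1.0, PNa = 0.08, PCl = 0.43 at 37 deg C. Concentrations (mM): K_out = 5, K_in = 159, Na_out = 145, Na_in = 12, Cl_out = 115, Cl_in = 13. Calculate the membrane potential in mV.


Vm = (RT/F)*ln((PK*Ko + PNa*Nao + PCl*Cli)/(PK*Ki + PNa*Nai + PCl*Clo))
Numer = 22.19, Denom = 209.41
Vm = -59.99 mV


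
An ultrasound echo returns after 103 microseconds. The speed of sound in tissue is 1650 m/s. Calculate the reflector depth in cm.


depth = c * t / 2
t = 103 us = 1.0300e-04 s
depth = 1650 * 1.0300e-04 / 2
depth = 0.084975 m = 8.4975 cm


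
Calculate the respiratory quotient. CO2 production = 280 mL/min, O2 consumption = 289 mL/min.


RQ = VCO2 / VO2
RQ = 280 / 289
RQ = 0.9689


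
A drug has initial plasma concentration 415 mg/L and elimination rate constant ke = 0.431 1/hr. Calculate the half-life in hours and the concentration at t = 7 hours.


t_half = ln(2) / ke = 0.693147 / 0.431 = 1.608 hr
C(t) = C0 * exp(-ke*t) = 415 * exp(-0.431*7)
C(7) = 20.31 mg/L


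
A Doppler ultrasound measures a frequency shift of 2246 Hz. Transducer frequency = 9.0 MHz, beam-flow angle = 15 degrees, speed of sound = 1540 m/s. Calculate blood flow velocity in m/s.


v = fd * c / (2 * f0 * cos(theta))
v = 2246 * 1540 / (2 * 9.0000e+06 * cos(15))
v = 0.1989 m/s


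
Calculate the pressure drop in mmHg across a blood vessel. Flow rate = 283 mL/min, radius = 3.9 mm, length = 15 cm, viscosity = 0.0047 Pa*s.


dP = 8*mu*L*Q / (pi*r^4)
Q = 283 mL/min = 4.71667e-06 m^3/s
dP = 36.6021 Pa = 36.6021 / 133.322 mmHg = 0.2745 mmHg


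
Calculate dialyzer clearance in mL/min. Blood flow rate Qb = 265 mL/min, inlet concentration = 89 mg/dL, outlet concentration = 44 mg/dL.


K = Qb * (Cb_in - Cb_out) / Cb_in
K = 265 * (89 - 44) / 89
K = 134 mL/min


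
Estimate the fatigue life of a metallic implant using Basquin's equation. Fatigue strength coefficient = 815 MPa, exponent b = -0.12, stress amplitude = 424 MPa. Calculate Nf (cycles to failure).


sigma_a = sigma_f' * (2Nf)^b
2Nf = (sigma_a/sigma_f')^(1/b)
2Nf = (424/815)^(1/-0.12)
2Nf = 231.70279
Nf = 115.9


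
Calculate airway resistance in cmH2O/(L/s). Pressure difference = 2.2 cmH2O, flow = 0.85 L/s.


R = dP / flow
R = 2.2 / 0.85
R = 2.588 cmH2O/(L/s)


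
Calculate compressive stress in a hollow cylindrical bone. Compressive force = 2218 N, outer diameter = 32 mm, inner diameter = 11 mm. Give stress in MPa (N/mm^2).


A = pi*(r_o^2 - r_i^2)
r_o = 16 mm, r_i = 5.5 mm
A = 709.215 mm^2
sigma = F/A = 2218 / 709.215
sigma = 3.127 MPa


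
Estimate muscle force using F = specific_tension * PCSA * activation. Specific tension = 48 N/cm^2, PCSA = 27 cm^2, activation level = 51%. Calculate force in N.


F = sigma * PCSA * activation
F = 48 * 27 * 0.51
F = 661 N


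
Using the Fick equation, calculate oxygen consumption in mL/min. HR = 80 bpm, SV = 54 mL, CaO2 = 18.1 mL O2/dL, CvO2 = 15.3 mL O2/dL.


CO = HR*SV = 80*54/1000 = 4.32 L/min
a-v O2 diff = 18.1 - 15.3 = 2.8 mL/dL
VO2 = CO * (CaO2-CvO2) * 10 dL/L
VO2 = 4.32 * 2.8 * 10
VO2 = 121 mL/min


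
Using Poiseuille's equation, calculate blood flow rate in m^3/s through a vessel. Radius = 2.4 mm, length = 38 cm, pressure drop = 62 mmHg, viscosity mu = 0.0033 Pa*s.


Q = pi*r^4*dP / (8*mu*L)
r = 0.0024 m, L = 0.38 m
dP = 62 mmHg = 8265.964 Pa
Q = 8.5882e-05 m^3/s


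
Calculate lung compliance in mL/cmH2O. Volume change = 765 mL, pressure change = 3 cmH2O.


C = dV / dP
C = 765 / 3
C = 255 mL/cmH2O


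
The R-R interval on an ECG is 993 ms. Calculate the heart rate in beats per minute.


HR = 60 / RR_interval(s)
RR = 993 ms = 0.993 s
HR = 60 / 0.993 = 60.42 bpm


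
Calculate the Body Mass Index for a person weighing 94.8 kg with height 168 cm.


BMI = weight / height^2
height = 168 cm = 1.68 m
BMI = 94.8 / 1.68^2
BMI = 33.59 kg/m^2


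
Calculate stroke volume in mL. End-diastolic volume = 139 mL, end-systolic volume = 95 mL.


SV = EDV - ESV
SV = 139 - 95
SV = 44 mL


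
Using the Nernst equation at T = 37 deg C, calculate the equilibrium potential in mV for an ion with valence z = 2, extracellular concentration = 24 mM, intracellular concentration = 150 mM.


E = (RT/(zF)) * ln(C_out/C_in)
T = 37 + 273.15 = 310.15 K
E = (8.314 * 310.15 / (2 * 96485)) * ln(24/150)
E = -24.49 mV


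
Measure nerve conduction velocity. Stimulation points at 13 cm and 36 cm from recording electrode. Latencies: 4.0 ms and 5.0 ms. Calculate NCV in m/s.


Distance = (36 - 13) / 100 = 0.23 m
dt = (5.0 - 4.0) / 1000 = 0.001 s
NCV = dist / dt = 230 m/s


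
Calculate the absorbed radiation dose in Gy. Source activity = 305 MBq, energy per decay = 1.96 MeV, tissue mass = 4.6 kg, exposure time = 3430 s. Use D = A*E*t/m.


A = 305 MBq = 3.0500e+08 Bq
E = 1.96 MeV = 3.13992e-13 J
D = A*E*t/m = 3.0500e+08*3.13992e-13*3430/4.6
D = 0.07141 Gy


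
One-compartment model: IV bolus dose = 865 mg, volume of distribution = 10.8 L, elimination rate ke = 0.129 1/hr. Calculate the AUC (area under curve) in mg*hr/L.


C0 = Dose/Vd = 865/10.8 = 80.0926 mg/L
AUC = C0/ke = 80.0926/0.129
AUC = 620.9 mg*hr/L


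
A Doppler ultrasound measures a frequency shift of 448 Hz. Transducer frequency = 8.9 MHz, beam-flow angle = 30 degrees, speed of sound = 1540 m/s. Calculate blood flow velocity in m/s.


v = fd * c / (2 * f0 * cos(theta))
v = 448 * 1540 / (2 * 8.9000e+06 * cos(30))
v = 0.04476 m/s


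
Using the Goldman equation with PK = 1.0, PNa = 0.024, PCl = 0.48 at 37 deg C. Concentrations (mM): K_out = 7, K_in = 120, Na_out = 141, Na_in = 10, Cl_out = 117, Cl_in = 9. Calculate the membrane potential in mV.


Vm = (RT/F)*ln((PK*Ko + PNa*Nao + PCl*Cli)/(PK*Ki + PNa*Nai + PCl*Clo))
Numer = 14.704, Denom = 176.4
Vm = -66.4 mV


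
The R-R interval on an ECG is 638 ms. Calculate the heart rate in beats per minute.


HR = 60 / RR_interval(s)
RR = 638 ms = 0.638 s
HR = 60 / 0.638 = 94.04 bpm


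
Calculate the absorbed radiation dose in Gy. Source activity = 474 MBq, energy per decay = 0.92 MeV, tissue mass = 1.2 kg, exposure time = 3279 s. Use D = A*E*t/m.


A = 474 MBq = 4.7400e+08 Bq
E = 0.92 MeV = 1.47384e-13 J
D = A*E*t/m = 4.7400e+08*1.47384e-13*3279/1.2
D = 0.1909 Gy


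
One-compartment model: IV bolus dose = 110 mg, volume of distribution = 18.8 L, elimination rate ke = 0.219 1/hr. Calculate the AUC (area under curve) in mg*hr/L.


C0 = Dose/Vd = 110/18.8 = 5.85106 mg/L
AUC = C0/ke = 5.85106/0.219
AUC = 26.72 mg*hr/L


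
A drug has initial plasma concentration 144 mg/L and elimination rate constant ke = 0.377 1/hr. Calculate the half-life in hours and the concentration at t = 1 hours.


t_half = ln(2) / ke = 0.693147 / 0.377 = 1.839 hr
C(t) = C0 * exp(-ke*t) = 144 * exp(-0.377*1)
C(1) = 98.77 mg/L


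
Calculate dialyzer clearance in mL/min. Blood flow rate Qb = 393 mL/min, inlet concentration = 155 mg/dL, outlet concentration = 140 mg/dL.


K = Qb * (Cb_in - Cb_out) / Cb_in
K = 393 * (155 - 140) / 155
K = 38.03 mL/min


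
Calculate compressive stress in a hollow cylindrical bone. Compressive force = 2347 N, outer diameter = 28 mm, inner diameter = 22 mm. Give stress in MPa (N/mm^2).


A = pi*(r_o^2 - r_i^2)
r_o = 14 mm, r_i = 11 mm
A = 235.619 mm^2
sigma = F/A = 2347 / 235.619
sigma = 9.961 MPa


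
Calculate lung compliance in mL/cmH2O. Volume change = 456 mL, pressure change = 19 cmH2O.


C = dV / dP
C = 456 / 19
C = 24 mL/cmH2O


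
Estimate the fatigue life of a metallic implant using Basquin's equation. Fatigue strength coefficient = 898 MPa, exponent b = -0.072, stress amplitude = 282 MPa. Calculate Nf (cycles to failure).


sigma_a = sigma_f' * (2Nf)^b
2Nf = (sigma_a/sigma_f')^(1/b)
2Nf = (282/898)^(1/-0.072)
2Nf = 9693693.5
Nf = 4.8468e+06


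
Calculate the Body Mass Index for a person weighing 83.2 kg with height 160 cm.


BMI = weight / height^2
height = 160 cm = 1.6 m
BMI = 83.2 / 1.6^2
BMI = 32.5 kg/m^2


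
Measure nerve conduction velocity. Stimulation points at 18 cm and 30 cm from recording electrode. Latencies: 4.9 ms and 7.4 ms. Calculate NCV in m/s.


Distance = (30 - 18) / 100 = 0.12 m
dt = (7.4 - 4.9) / 1000 = 0.0025 s
NCV = dist / dt = 48 m/s


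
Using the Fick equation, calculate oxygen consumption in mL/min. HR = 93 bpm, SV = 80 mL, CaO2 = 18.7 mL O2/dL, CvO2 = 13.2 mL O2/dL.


CO = HR*SV = 93*80/1000 = 7.44 L/min
a-v O2 diff = 18.7 - 13.2 = 5.5 mL/dL
VO2 = CO * (CaO2-CvO2) * 10 dL/L
VO2 = 7.44 * 5.5 * 10
VO2 = 409.2 mL/min


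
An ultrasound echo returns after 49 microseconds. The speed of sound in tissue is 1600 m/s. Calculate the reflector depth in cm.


depth = c * t / 2
t = 49 us = 4.9000e-05 s
depth = 1600 * 4.9000e-05 / 2
depth = 0.0392 m = 3.92 cm


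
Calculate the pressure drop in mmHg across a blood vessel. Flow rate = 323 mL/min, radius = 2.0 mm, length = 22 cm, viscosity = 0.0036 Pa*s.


dP = 8*mu*L*Q / (pi*r^4)
Q = 323 mL/min = 5.38333e-06 m^3/s
dP = 678.573 Pa = 678.573 / 133.322 mmHg = 5.09 mmHg


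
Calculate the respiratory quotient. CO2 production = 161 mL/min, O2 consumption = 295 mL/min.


RQ = VCO2 / VO2
RQ = 161 / 295
RQ = 0.5458


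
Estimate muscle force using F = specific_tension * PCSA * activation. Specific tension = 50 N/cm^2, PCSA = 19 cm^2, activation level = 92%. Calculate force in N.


F = sigma * PCSA * activation
F = 50 * 19 * 0.92
F = 874 N


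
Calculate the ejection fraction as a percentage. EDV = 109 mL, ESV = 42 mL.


SV = EDV - ESV = 109 - 42 = 67 mL
EF = SV/EDV * 100 = 67/109 * 100
EF = 61.47%


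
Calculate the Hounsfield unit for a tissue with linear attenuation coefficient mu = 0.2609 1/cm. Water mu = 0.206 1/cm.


HU = ((mu_tissue - mu_water) / mu_water) * 1000
HU = ((0.2609 - 0.206) / 0.206) * 1000
HU = 266.5


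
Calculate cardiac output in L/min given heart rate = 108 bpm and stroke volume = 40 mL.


CO = HR * SV
CO = 108 * 40 / 1000
CO = 4.32 L/min


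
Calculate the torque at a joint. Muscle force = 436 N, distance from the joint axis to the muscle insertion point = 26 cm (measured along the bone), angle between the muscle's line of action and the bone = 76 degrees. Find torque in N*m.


Torque = F * d * sin(theta)   (moment arm = d*sin(theta))
d = 26 cm = 0.26 m
Torque = 436 * 0.26 * sin(76)
Torque = 110 N*m


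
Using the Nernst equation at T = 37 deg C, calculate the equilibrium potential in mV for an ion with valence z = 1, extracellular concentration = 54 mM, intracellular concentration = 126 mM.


E = (RT/(zF)) * ln(C_out/C_in)
T = 37 + 273.15 = 310.15 K
E = (8.314 * 310.15 / (1 * 96485)) * ln(54/126)
E = -22.64 mV


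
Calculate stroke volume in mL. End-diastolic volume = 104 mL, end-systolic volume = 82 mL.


SV = EDV - ESV
SV = 104 - 82
SV = 22 mL


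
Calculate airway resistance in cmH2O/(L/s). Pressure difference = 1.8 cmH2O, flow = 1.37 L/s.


R = dP / flow
R = 1.8 / 1.37
R = 1.314 cmH2O/(L/s)


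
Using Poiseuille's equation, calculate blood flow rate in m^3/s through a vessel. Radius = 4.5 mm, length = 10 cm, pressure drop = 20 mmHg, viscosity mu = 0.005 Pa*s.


Q = pi*r^4*dP / (8*mu*L)
r = 0.0045 m, L = 0.1 m
dP = 20 mmHg = 2666.44 Pa
Q = 8.5876e-04 m^3/s


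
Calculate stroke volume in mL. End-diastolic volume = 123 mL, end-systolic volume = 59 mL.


SV = EDV - ESV
SV = 123 - 59
SV = 64 mL


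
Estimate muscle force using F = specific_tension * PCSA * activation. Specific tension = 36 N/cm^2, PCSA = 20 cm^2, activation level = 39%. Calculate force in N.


F = sigma * PCSA * activation
F = 36 * 20 * 0.39
F = 280.8 N


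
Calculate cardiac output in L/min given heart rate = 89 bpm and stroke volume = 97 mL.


CO = HR * SV
CO = 89 * 97 / 1000
CO = 8.633 L/min


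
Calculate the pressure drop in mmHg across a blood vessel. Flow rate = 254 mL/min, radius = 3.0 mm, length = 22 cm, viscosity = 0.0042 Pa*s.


dP = 8*mu*L*Q / (pi*r^4)
Q = 254 mL/min = 4.23333e-06 m^3/s
dP = 122.973 Pa = 122.973 / 133.322 mmHg = 0.9224 mmHg


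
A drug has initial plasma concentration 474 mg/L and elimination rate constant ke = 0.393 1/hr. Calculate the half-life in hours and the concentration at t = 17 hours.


t_half = ln(2) / ke = 0.693147 / 0.393 = 1.764 hr
C(t) = C0 * exp(-ke*t) = 474 * exp(-0.393*17)
C(17) = 0.5946 mg/L


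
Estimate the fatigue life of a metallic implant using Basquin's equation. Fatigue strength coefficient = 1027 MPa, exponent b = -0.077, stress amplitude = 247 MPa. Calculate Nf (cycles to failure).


sigma_a = sigma_f' * (2Nf)^b
2Nf = (sigma_a/sigma_f')^(1/b)
2Nf = (247/1027)^(1/-0.077)
2Nf = 1.0897279e+08
Nf = 5.4486e+07


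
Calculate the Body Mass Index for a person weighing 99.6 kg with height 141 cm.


BMI = weight / height^2
height = 141 cm = 1.41 m
BMI = 99.6 / 1.41^2
BMI = 50.1 kg/m^2


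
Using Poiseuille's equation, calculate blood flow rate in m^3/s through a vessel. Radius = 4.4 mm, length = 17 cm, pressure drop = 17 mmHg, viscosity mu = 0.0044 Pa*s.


Q = pi*r^4*dP / (8*mu*L)
r = 0.0044 m, L = 0.17 m
dP = 17 mmHg = 2266.474 Pa
Q = 4.4598e-04 m^3/s


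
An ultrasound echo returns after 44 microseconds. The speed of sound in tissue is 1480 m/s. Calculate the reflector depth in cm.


depth = c * t / 2
t = 44 us = 4.4000e-05 s
depth = 1480 * 4.4000e-05 / 2
depth = 0.03256 m = 3.256 cm


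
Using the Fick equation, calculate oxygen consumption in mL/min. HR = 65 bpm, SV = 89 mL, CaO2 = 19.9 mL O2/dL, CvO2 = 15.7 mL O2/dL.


CO = HR*SV = 65*89/1000 = 5.785 L/min
a-v O2 diff = 19.9 - 15.7 = 4.2 mL/dL
VO2 = CO * (CaO2-CvO2) * 10 dL/L
VO2 = 5.785 * 4.2 * 10
VO2 = 243 mL/min


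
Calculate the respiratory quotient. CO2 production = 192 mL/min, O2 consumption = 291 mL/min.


RQ = VCO2 / VO2
RQ = 192 / 291
RQ = 0.6598


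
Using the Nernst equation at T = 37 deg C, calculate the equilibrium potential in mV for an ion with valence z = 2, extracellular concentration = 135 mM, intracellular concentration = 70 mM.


E = (RT/(zF)) * ln(C_out/C_in)
T = 37 + 273.15 = 310.15 K
E = (8.314 * 310.15 / (2 * 96485)) * ln(135/70)
E = 8.776 mV


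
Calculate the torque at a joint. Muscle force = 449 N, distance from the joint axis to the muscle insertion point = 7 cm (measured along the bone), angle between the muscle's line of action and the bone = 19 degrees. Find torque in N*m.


Torque = F * d * sin(theta)   (moment arm = d*sin(theta))
d = 7 cm = 0.07 m
Torque = 449 * 0.07 * sin(19)
Torque = 10.23 N*m


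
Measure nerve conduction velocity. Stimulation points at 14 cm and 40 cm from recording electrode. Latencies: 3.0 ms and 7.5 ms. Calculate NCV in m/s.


Distance = (40 - 14) / 100 = 0.26 m
dt = (7.5 - 3.0) / 1000 = 0.0045 s
NCV = dist / dt = 57.78 m/s


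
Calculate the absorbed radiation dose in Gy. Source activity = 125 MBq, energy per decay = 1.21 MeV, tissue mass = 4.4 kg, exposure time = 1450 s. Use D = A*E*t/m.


A = 125 MBq = 1.2500e+08 Bq
E = 1.21 MeV = 1.93842e-13 J
D = A*E*t/m = 1.2500e+08*1.93842e-13*1450/4.4
D = 0.007985 Gy


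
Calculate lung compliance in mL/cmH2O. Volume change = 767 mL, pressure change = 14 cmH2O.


C = dV / dP
C = 767 / 14
C = 54.79 mL/cmH2O


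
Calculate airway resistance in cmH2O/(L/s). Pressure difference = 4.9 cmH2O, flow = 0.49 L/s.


R = dP / flow
R = 4.9 / 0.49
R = 10 cmH2O/(L/s)


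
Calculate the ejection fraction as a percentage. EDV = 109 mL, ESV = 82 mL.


SV = EDV - ESV = 109 - 82 = 27 mL
EF = SV/EDV * 100 = 27/109 * 100
EF = 24.77%


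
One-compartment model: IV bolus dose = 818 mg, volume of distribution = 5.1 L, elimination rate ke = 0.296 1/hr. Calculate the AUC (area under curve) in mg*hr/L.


C0 = Dose/Vd = 818/5.1 = 160.392 mg/L
AUC = C0/ke = 160.392/0.296
AUC = 541.9 mg*hr/L


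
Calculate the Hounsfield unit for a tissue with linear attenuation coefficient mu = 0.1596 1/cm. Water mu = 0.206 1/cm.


HU = ((mu_tissue - mu_water) / mu_water) * 1000
HU = ((0.1596 - 0.206) / 0.206) * 1000
HU = -225.2


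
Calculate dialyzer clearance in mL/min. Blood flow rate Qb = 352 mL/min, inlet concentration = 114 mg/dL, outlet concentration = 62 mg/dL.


K = Qb * (Cb_in - Cb_out) / Cb_in
K = 352 * (114 - 62) / 114
K = 160.6 mL/min


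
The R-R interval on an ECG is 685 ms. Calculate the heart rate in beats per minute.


HR = 60 / RR_interval(s)
RR = 685 ms = 0.685 s
HR = 60 / 0.685 = 87.59 bpm


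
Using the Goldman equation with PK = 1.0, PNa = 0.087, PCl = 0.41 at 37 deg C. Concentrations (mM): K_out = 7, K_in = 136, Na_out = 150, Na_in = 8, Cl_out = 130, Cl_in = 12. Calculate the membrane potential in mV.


Vm = (RT/F)*ln((PK*Ko + PNa*Nao + PCl*Cli)/(PK*Ki + PNa*Nai + PCl*Clo))
Numer = 24.97, Denom = 189.996
Vm = -54.23 mV


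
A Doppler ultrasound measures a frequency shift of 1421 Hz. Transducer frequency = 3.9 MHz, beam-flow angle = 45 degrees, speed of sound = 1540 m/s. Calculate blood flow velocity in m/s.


v = fd * c / (2 * f0 * cos(theta))
v = 1421 * 1540 / (2 * 3.9000e+06 * cos(45))
v = 0.3968 m/s


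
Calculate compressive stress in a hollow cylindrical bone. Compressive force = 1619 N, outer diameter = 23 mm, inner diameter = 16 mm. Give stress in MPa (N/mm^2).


A = pi*(r_o^2 - r_i^2)
r_o = 11.5 mm, r_i = 8 mm
A = 214.414 mm^2
sigma = F/A = 1619 / 214.414
sigma = 7.551 MPa


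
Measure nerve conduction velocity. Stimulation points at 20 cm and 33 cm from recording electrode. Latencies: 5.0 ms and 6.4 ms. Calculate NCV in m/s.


Distance = (33 - 20) / 100 = 0.13 m
dt = (6.4 - 5.0) / 1000 = 0.0014 s
NCV = dist / dt = 92.86 m/s


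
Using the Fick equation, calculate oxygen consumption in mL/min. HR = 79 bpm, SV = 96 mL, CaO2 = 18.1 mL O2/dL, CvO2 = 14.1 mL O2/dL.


CO = HR*SV = 79*96/1000 = 7.584 L/min
a-v O2 diff = 18.1 - 14.1 = 4 mL/dL
VO2 = CO * (CaO2-CvO2) * 10 dL/L
VO2 = 7.584 * 4 * 10
VO2 = 303.4 mL/min


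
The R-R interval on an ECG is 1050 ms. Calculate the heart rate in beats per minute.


HR = 60 / RR_interval(s)
RR = 1050 ms = 1.05 s
HR = 60 / 1.05 = 57.14 bpm


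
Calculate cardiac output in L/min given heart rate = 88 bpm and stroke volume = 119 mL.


CO = HR * SV
CO = 88 * 119 / 1000
CO = 10.47 L/min


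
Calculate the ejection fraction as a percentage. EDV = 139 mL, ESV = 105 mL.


SV = EDV - ESV = 139 - 105 = 34 mL
EF = SV/EDV * 100 = 34/139 * 100
EF = 24.46%


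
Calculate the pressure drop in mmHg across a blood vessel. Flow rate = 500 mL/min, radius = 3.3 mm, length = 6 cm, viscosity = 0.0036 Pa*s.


dP = 8*mu*L*Q / (pi*r^4)
Q = 500 mL/min = 8.33333e-06 m^3/s
dP = 38.6506 Pa = 38.6506 / 133.322 mmHg = 0.2899 mmHg


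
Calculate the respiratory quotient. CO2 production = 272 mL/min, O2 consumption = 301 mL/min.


RQ = VCO2 / VO2
RQ = 272 / 301
RQ = 0.9037


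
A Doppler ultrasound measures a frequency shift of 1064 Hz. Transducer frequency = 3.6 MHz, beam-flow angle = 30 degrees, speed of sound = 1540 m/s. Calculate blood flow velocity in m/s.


v = fd * c / (2 * f0 * cos(theta))
v = 1064 * 1540 / (2 * 3.6000e+06 * cos(30))
v = 0.2628 m/s


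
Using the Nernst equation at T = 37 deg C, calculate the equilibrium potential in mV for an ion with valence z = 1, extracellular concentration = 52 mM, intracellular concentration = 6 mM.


E = (RT/(zF)) * ln(C_out/C_in)
T = 37 + 273.15 = 310.15 K
E = (8.314 * 310.15 / (1 * 96485)) * ln(52/6)
E = 57.71 mV


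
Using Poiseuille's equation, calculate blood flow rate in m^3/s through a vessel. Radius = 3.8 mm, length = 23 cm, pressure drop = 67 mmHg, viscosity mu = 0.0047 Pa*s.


Q = pi*r^4*dP / (8*mu*L)
r = 0.0038 m, L = 0.23 m
dP = 67 mmHg = 8932.574 Pa
Q = 6.7662e-04 m^3/s


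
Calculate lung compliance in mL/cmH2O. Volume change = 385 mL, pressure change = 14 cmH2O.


C = dV / dP
C = 385 / 14
C = 27.5 mL/cmH2O


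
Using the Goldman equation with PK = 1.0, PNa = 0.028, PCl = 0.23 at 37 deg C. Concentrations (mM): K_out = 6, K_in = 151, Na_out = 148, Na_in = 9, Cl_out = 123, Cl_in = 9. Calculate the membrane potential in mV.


Vm = (RT/F)*ln((PK*Ko + PNa*Nao + PCl*Cli)/(PK*Ki + PNa*Nai + PCl*Clo))
Numer = 12.214, Denom = 179.542
Vm = -71.83 mV


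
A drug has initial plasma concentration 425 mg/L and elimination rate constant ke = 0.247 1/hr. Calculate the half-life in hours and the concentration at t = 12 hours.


t_half = ln(2) / ke = 0.693147 / 0.247 = 2.806 hr
C(t) = C0 * exp(-ke*t) = 425 * exp(-0.247*12)
C(12) = 21.94 mg/L


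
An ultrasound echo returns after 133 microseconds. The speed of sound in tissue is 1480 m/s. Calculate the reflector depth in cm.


depth = c * t / 2
t = 133 us = 1.3300e-04 s
depth = 1480 * 1.3300e-04 / 2
depth = 0.09842 m = 9.842 cm


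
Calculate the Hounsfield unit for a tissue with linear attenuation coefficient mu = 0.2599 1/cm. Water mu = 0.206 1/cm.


HU = ((mu_tissue - mu_water) / mu_water) * 1000
HU = ((0.2599 - 0.206) / 0.206) * 1000
HU = 261.7


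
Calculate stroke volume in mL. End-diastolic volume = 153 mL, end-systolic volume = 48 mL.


SV = EDV - ESV
SV = 153 - 48
SV = 105 mL


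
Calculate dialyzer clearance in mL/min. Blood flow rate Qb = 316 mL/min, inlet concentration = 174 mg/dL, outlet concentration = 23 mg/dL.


K = Qb * (Cb_in - Cb_out) / Cb_in
K = 316 * (174 - 23) / 174
K = 274.2 mL/min


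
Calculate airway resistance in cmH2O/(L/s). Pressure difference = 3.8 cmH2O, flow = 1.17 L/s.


R = dP / flow
R = 3.8 / 1.17
R = 3.248 cmH2O/(L/s)


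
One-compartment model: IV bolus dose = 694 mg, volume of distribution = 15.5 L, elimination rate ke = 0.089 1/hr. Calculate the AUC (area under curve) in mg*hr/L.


C0 = Dose/Vd = 694/15.5 = 44.7742 mg/L
AUC = C0/ke = 44.7742/0.089
AUC = 503.1 mg*hr/L


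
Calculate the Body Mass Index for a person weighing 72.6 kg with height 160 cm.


BMI = weight / height^2
height = 160 cm = 1.6 m
BMI = 72.6 / 1.6^2
BMI = 28.36 kg/m^2


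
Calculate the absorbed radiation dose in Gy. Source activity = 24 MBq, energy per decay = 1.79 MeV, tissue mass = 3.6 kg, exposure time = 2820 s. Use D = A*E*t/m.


A = 24 MBq = 2.4000e+07 Bq
E = 1.79 MeV = 2.86758e-13 J
D = A*E*t/m = 2.4000e+07*2.86758e-13*2820/3.6
D = 0.005391 Gy


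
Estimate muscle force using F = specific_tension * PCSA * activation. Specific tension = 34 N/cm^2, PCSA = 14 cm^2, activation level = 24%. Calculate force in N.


F = sigma * PCSA * activation
F = 34 * 14 * 0.24
F = 114.2 N


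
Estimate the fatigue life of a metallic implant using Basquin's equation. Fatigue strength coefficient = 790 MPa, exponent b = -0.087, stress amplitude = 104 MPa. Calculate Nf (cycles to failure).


sigma_a = sigma_f' * (2Nf)^b
2Nf = (sigma_a/sigma_f')^(1/b)
2Nf = (104/790)^(1/-0.087)
2Nf = 1.323632e+10
Nf = 6.6182e+09


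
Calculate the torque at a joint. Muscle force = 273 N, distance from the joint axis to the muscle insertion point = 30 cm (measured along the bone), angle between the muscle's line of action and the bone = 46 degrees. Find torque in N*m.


Torque = F * d * sin(theta)   (moment arm = d*sin(theta))
d = 30 cm = 0.3 m
Torque = 273 * 0.3 * sin(46)
Torque = 58.91 N*m


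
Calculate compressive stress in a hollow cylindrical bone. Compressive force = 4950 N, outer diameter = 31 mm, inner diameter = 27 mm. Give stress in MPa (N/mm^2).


A = pi*(r_o^2 - r_i^2)
r_o = 15.5 mm, r_i = 13.5 mm
A = 182.212 mm^2
sigma = F/A = 4950 / 182.212
sigma = 27.17 MPa


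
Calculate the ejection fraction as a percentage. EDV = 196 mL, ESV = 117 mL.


SV = EDV - ESV = 196 - 117 = 79 mL
EF = SV/EDV * 100 = 79/196 * 100
EF = 40.31%


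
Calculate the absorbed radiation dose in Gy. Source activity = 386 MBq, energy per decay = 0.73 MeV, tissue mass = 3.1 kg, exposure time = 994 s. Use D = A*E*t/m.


A = 386 MBq = 3.8600e+08 Bq
E = 0.73 MeV = 1.16946e-13 J
D = A*E*t/m = 3.8600e+08*1.16946e-13*994/3.1
D = 0.01447 Gy


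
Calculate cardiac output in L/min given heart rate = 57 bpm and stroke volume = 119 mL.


CO = HR * SV
CO = 57 * 119 / 1000
CO = 6.783 L/min


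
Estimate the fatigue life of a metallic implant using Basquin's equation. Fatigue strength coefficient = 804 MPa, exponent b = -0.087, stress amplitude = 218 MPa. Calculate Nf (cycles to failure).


sigma_a = sigma_f' * (2Nf)^b
2Nf = (sigma_a/sigma_f')^(1/b)
2Nf = (218/804)^(1/-0.087)
2Nf = 3272935.3
Nf = 1.6365e+06


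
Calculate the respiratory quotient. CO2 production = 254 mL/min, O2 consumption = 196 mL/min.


RQ = VCO2 / VO2
RQ = 254 / 196
RQ = 1.296


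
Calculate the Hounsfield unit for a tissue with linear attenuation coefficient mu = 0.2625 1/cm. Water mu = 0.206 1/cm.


HU = ((mu_tissue - mu_water) / mu_water) * 1000
HU = ((0.2625 - 0.206) / 0.206) * 1000
HU = 274.3


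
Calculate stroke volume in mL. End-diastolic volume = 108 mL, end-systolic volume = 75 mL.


SV = EDV - ESV
SV = 108 - 75
SV = 33 mL


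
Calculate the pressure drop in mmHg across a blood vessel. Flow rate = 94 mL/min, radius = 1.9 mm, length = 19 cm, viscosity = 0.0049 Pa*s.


dP = 8*mu*L*Q / (pi*r^4)
Q = 94 mL/min = 1.56667e-06 m^3/s
dP = 285.005 Pa = 285.005 / 133.322 mmHg = 2.138 mmHg


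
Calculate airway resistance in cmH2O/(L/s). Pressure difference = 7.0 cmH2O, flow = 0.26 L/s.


R = dP / flow
R = 7.0 / 0.26
R = 26.92 cmH2O/(L/s)


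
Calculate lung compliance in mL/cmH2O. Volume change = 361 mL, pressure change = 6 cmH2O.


C = dV / dP
C = 361 / 6
C = 60.17 mL/cmH2O


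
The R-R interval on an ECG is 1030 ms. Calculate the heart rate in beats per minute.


HR = 60 / RR_interval(s)
RR = 1030 ms = 1.03 s
HR = 60 / 1.03 = 58.25 bpm


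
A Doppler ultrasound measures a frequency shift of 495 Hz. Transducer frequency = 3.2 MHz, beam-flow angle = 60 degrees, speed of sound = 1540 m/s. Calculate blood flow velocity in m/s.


v = fd * c / (2 * f0 * cos(theta))
v = 495 * 1540 / (2 * 3.2000e+06 * cos(60))
v = 0.2382 m/s


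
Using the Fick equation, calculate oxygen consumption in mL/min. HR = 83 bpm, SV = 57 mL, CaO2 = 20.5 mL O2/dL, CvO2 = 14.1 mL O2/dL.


CO = HR*SV = 83*57/1000 = 4.731 L/min
a-v O2 diff = 20.5 - 14.1 = 6.4 mL/dL
VO2 = CO * (CaO2-CvO2) * 10 dL/L
VO2 = 4.731 * 6.4 * 10
VO2 = 302.8 mL/min


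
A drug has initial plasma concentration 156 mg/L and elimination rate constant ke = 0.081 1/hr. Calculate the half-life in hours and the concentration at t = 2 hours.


t_half = ln(2) / ke = 0.693147 / 0.081 = 8.557 hr
C(t) = C0 * exp(-ke*t) = 156 * exp(-0.081*2)
C(2) = 132.7 mg/L


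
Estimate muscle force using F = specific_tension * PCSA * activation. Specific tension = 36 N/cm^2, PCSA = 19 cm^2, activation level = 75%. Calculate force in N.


F = sigma * PCSA * activation
F = 36 * 19 * 0.75
F = 513 N


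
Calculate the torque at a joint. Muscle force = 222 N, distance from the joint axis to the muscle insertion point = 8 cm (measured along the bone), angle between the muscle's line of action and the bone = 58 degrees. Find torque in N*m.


Torque = F * d * sin(theta)   (moment arm = d*sin(theta))
d = 8 cm = 0.08 m
Torque = 222 * 0.08 * sin(58)
Torque = 15.06 N*m


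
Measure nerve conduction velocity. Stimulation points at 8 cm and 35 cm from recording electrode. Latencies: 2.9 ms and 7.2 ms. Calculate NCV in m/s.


Distance = (35 - 8) / 100 = 0.27 m
dt = (7.2 - 2.9) / 1000 = 0.0043 s
NCV = dist / dt = 62.79 m/s


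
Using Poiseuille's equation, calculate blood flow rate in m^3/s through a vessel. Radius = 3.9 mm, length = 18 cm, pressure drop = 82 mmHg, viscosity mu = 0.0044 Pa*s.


Q = pi*r^4*dP / (8*mu*L)
r = 0.0039 m, L = 0.18 m
dP = 82 mmHg = 10932.404 Pa
Q = 0.001254 m^3/s


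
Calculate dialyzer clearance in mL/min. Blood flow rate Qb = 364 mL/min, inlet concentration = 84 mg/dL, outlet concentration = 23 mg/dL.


K = Qb * (Cb_in - Cb_out) / Cb_in
K = 364 * (84 - 23) / 84
K = 264.3 mL/min


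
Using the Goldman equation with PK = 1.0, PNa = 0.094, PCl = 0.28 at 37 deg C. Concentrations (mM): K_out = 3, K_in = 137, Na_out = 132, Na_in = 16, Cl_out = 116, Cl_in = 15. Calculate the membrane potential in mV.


Vm = (RT/F)*ln((PK*Ko + PNa*Nao + PCl*Cli)/(PK*Ki + PNa*Nai + PCl*Clo))
Numer = 19.608, Denom = 170.984
Vm = -57.88 mV


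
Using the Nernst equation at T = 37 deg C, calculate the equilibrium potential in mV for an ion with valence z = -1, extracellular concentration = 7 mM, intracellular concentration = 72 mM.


E = (RT/(zF)) * ln(C_out/C_in)
T = 37 + 273.15 = 310.15 K
E = (8.314 * 310.15 / (-1 * 96485)) * ln(7/72)
E = 62.29 mV


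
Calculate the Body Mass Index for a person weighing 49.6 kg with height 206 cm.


BMI = weight / height^2
height = 206 cm = 2.06 m
BMI = 49.6 / 2.06^2
BMI = 11.69 kg/m^2


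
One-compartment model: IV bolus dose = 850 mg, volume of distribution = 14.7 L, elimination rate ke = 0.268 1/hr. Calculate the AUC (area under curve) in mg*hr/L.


C0 = Dose/Vd = 850/14.7 = 57.8231 mg/L
AUC = C0/ke = 57.8231/0.268
AUC = 215.8 mg*hr/L


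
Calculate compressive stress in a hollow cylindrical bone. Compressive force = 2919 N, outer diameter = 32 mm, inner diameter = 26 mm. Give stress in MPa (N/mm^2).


A = pi*(r_o^2 - r_i^2)
r_o = 16 mm, r_i = 13 mm
A = 273.319 mm^2
sigma = F/A = 2919 / 273.319
sigma = 10.68 MPa


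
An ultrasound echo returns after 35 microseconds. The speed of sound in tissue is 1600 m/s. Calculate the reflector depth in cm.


depth = c * t / 2
t = 35 us = 3.5000e-05 s
depth = 1600 * 3.5000e-05 / 2
depth = 0.028 m = 2.8 cm


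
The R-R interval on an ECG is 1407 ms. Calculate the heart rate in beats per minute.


HR = 60 / RR_interval(s)
RR = 1407 ms = 1.407 s
HR = 60 / 1.407 = 42.64 bpm


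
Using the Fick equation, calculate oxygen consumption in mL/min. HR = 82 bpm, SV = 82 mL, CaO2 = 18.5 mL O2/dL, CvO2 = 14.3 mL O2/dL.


CO = HR*SV = 82*82/1000 = 6.724 L/min
a-v O2 diff = 18.5 - 14.3 = 4.2 mL/dL
VO2 = CO * (CaO2-CvO2) * 10 dL/L
VO2 = 6.724 * 4.2 * 10
VO2 = 282.4 mL/min


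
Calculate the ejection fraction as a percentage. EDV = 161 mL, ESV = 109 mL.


SV = EDV - ESV = 161 - 109 = 52 mL
EF = SV/EDV * 100 = 52/161 * 100
EF = 32.3%


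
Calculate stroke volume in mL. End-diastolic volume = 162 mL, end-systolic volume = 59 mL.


SV = EDV - ESV
SV = 162 - 59
SV = 103 mL


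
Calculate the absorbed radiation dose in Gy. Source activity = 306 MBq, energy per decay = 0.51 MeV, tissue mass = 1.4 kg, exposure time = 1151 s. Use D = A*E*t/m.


A = 306 MBq = 3.0600e+08 Bq
E = 0.51 MeV = 8.1702e-14 J
D = A*E*t/m = 3.0600e+08*8.1702e-14*1151/1.4
D = 0.02055 Gy


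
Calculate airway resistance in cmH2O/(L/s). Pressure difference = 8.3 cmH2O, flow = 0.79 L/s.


R = dP / flow
R = 8.3 / 0.79
R = 10.51 cmH2O/(L/s)


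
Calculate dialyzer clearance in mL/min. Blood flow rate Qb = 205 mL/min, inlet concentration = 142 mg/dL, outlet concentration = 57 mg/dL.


K = Qb * (Cb_in - Cb_out) / Cb_in
K = 205 * (142 - 57) / 142
K = 122.7 mL/min


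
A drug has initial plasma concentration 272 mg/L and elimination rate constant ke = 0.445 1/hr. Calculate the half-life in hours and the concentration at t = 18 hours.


t_half = ln(2) / ke = 0.693147 / 0.445 = 1.558 hr
C(t) = C0 * exp(-ke*t) = 272 * exp(-0.445*18)
C(18) = 0.09034 mg/L


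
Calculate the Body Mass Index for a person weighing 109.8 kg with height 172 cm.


BMI = weight / height^2
height = 172 cm = 1.72 m
BMI = 109.8 / 1.72^2
BMI = 37.11 kg/m^2


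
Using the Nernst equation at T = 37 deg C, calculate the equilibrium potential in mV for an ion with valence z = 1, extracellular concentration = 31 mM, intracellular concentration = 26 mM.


E = (RT/(zF)) * ln(C_out/C_in)
T = 37 + 273.15 = 310.15 K
E = (8.314 * 310.15 / (1 * 96485)) * ln(31/26)
E = 4.701 mV


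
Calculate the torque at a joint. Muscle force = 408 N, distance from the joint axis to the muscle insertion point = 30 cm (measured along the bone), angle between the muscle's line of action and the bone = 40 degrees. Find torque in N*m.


Torque = F * d * sin(theta)   (moment arm = d*sin(theta))
d = 30 cm = 0.3 m
Torque = 408 * 0.3 * sin(40)
Torque = 78.68 N*m


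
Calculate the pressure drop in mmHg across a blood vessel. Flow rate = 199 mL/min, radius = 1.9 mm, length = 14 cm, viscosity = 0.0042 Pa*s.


dP = 8*mu*L*Q / (pi*r^4)
Q = 199 mL/min = 3.31667e-06 m^3/s
dP = 381.07 Pa = 381.07 / 133.322 mmHg = 2.858 mmHg


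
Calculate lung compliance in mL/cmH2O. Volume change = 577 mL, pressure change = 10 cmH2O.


C = dV / dP
C = 577 / 10
C = 57.7 mL/cmH2O


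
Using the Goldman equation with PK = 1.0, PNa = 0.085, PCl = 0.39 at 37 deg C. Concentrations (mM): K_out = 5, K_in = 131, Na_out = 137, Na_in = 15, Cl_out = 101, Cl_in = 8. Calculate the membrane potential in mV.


Vm = (RT/F)*ln((PK*Ko + PNa*Nao + PCl*Cli)/(PK*Ki + PNa*Nai + PCl*Clo))
Numer = 19.765, Denom = 171.665
Vm = -57.77 mV


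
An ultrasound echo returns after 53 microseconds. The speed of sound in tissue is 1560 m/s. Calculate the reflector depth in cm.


depth = c * t / 2
t = 53 us = 5.3000e-05 s
depth = 1560 * 5.3000e-05 / 2
depth = 0.04134 m = 4.134 cm


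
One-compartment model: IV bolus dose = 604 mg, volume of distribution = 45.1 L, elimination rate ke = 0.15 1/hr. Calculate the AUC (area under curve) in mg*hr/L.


C0 = Dose/Vd = 604/45.1 = 13.3925 mg/L
AUC = C0/ke = 13.3925/0.15
AUC = 89.28 mg*hr/L


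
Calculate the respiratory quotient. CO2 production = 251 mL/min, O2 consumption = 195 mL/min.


RQ = VCO2 / VO2
RQ = 251 / 195
RQ = 1.287


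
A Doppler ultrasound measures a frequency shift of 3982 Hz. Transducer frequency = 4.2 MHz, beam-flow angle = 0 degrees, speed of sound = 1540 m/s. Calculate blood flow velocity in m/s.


v = fd * c / (2 * f0 * cos(theta))
v = 3982 * 1540 / (2 * 4.2000e+06 * cos(0))
v = 0.73 m/s
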